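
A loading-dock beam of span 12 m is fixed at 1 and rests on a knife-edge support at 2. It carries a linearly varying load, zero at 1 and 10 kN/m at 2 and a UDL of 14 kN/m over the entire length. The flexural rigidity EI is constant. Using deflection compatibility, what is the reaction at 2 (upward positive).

R_2 = 96 kN

Remove the prop at 2; the released (primary) structure is a cantilever built in at 1.
Free-end deflection of the primary structure under the applied loading (downward +):
  triangular load, peak 10 at the free end: 11w₀L⁴/(120EI) = 19008/EI
  UDL 14: wL⁴/(8EI) = 36288/EI
  δ_0 = 55296/EI
Tip deflection under a unit load at 2: L³/(3EI) = 576/EI.
The prop prevents deflection at 2: R_2 = δ_0/δ_{22} = 55296/576 = 96 kN.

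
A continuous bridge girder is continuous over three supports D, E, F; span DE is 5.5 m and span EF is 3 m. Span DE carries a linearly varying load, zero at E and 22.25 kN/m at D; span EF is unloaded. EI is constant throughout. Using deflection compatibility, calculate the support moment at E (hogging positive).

Insert a hinge at E; M_E is the redundant, and each span becomes simply supported.
Discontinuity in slope at E on the released structure — sum the simple-span end rotations:
  span DE: triangular load, peak 22.25: 7w₀L³/(360EI) = 71.98/EI
  relative rotation θ_0 = (71.98 + 0)/EI = 71.98/EI
A unit hogging moment at E produces rotation L₁/(3EI) + L₂/(3EI) = 2.833/EI.
Compatibility: M_E·(L₁+L₂)/(3EI) = θ_0, giving M_E = 25.4 kN·m (hogging).

M_E = 25.4 kN·m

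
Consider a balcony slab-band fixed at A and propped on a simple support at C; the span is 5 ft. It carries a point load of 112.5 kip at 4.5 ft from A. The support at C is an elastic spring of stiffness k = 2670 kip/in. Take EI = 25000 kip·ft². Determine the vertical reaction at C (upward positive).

R_C = 93.92 kip

Remove the prop at C; the released (primary) structure is a cantilever built in at A.
Downward deflection at the released point C due to the loads:
  point load 112.5 at a = 4.5: Pa²(3L − a)/(6EI) = 3987/EI
Flexibility coefficient — unit upward force at C: δ_{CC} = L³/(3EI) = 41.67/EI.
With EI = 25000 kip·ft²: δ_0 = 0.15947 ft and δ_{CC} = 0.001667 ft/kip.
Compatibility — the spring shortens by R_C/k under the reaction it provides: δ_0 − R_C·δ_{CC} = R_C/k. With 1/k = 1/(2670×12) ft/kip = 0.000031 ft/kip, R_C = δ_0 / (δ_{CC} + 1/k) = 0.15947 / (0.001667 + 0.000031) = 93.92 kip.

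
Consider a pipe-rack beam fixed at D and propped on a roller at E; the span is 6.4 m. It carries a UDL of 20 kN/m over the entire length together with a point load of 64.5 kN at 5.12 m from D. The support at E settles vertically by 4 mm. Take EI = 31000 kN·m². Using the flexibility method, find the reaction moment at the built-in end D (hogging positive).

M_D = 151.1 kN·m

Choose R_E as the redundant. The primary structure is the cantilever fixed at D.
Free-end deflection of the primary structure under the applied loading (downward +):
  UDL 20: wL⁴/(8EI) = 4194/EI
  point load 64.5 at a = 5.12: Pa²(3L − a)/(6EI) = 3968/EI
  δ_0 = 8162/EI
Tip deflection under a unit load at E: L³/(3EI) = 87.38/EI.
With EI = 31000 kN·m²: δ_0 = 0.26329 m and δ_{EE} = 0.002819 m/kN.
Compatibility — the beam at E must follow the support down by 0.004 m: δ_0 − R_E·δ_{EE} = 0.004, so R_E = (0.26329 − 0.004)/0.002819 = 91.99 kN.
Moment equilibrium about D: M_D = Σ(load moments about D) − R_E·L = 739.8 − 91.99×6.4 = 151.1 kN·m.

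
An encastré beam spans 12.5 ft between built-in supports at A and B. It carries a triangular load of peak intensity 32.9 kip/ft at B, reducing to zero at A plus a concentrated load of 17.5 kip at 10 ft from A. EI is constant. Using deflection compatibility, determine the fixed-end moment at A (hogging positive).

Release both end moments; the primary structure is a simply-supported span AB with redundants M_A and M_B.
End rotations of the released simple span under the applied load (×1/EI):
  at A: triangular load, peak 32.9: 7w₀L³/(360EI) = 1249/EI
  at B: triangular load, peak 32.9: w₀L³/(45EI) = 1428/EI
  at A: point load 17.5 at a = 10: Pab(L + b)/(6LEI) = 87.5/EI
  at B: point load 17.5 at a = 10: Pab(L + a)/(6LEI) = 131.2/EI
  θ_A0 = 1337/EI,  θ_B0 = 1559/EI
Flexibility coefficients: a unit moment at one end gives L/(3EI) there and L/(6EI) at the far end, so f₁₁ = f₂₂ = 4.167/EI and f₁₂ = f₂₁ = 2.083/EI.
Compatibility — zero rotation at each built-in end:
  4.167 M_A + 2.083 M_B = 1337
  2.083 M_A + 4.167 M_B = 1559
Solving the pair gives M_A = 178.4 kip·ft and M_B = 285 kip·ft (hogging).

M_A = 178.4 kip·ft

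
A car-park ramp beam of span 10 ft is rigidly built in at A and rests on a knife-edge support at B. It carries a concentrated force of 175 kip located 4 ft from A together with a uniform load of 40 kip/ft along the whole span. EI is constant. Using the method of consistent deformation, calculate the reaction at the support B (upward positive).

Release the roller at B. Primary structure: cantilever fixed at A.
Deflection at B on the released cantilever, summing each load's contribution:
  point load 175 at a = 4: Pa²(3L − a)/(6EI) = 12133/EI
  UDL 40: wL⁴/(8EI) = 50000/EI
  δ_0 = 62133/EI
Flexibility coefficient — unit upward force at B: δ_{BB} = L³/(3EI) = 333.3/EI.
Compatibility at B: δ_0 − R_B·δ_{BB} = 0, so R_B = 62133/333.3 = 186.4 kip.

R_B = 186.4 kip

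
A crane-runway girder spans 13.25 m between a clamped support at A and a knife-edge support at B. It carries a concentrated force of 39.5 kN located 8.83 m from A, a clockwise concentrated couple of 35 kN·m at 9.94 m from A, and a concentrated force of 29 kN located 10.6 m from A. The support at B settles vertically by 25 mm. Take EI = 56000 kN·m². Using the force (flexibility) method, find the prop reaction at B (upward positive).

Remove the prop at B; the released (primary) structure is a cantilever built in at A.
Primary-structure tip deflection at B by superposition:
  point load 39.5 at a = 8.83: Pa²(3L − a)/(6EI) = 15871/EI
  clockwise couple 35 at a = 9.94: M₀a(2L − a)/(2EI) = 2881/EI
  point load 29 at a = 10.6: Pa²(3L − a)/(6EI) = 15831/EI
  δ_0 = 34582/EI
Flexibility coefficient — unit upward force at B: δ_{BB} = L³/(3EI) = 775.4/EI.
With EI = 56000 kN·m²: δ_0 = 0.61754 m and δ_{BB} = 0.013846 m/kN.
Compatibility — the beam at B must follow the support down by 0.025 m: δ_0 − R_B·δ_{BB} = 0.025, so R_B = (0.61754 − 0.025)/0.013846 = 42.79 kN.

R_B = 42.79 kN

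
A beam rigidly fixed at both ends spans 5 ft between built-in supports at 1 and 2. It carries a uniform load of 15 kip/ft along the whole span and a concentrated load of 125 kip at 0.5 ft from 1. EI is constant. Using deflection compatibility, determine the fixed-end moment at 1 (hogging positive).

Take the two fixed-end moments M_1, M_2 as redundants; the released structure is the simple span 12.
On the primary (simply-supported) span, the end slopes from the loading are:
  at 1: UDL 15: wL³/(24EI) = 78.12/EI
  at 2: UDL 15: wL³/(24EI) = 78.12/EI
  at 1: point load 125 at a = 0.5: Pab(L + b)/(6LEI) = 89.06/EI
  at 2: point load 125 at a = 0.5: Pab(L + a)/(6LEI) = 51.56/EI
  θ_10 = 167.2/EI,  θ_20 = 129.7/EI
Flexibility coefficients: a unit moment at one end gives L/(3EI) there and L/(6EI) at the far end, so f₁₁ = f₂₂ = 1.667/EI and f₁₂ = f₂₁ = 0.8333/EI.
Compatibility — zero rotation at each built-in end:
  1.667 M_1 + 0.8333 M_2 = 167.2
  0.8333 M_1 + 1.667 M_2 = 129.7
Solving the pair gives M_1 = 81.88 kip·ft and M_2 = 36.88 kip·ft (hogging).

M_1 = 81.88 kip·ft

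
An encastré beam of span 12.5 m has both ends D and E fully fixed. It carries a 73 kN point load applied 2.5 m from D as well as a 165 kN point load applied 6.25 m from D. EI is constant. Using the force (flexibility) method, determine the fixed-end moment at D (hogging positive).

Take the two fixed-end moments M_D, M_E as redundants; the released structure is the simple span DE.
On the primary (simply-supported) span, the end slopes from the loading are:
  at D: point load 73 at a = 2.5: Pab(L + b)/(6LEI) = 547.5/EI
  at E: point load 73 at a = 2.5: Pab(L + a)/(6LEI) = 365/EI
  at D: point load 165 at a = 6.25: Pab(L + b)/(6LEI) = 1611/EI
  at E: point load 165 at a = 6.25: Pab(L + a)/(6LEI) = 1611/EI
  θ_D0 = 2159/EI,  θ_E0 = 1976/EI
Flexibility coefficients: a unit moment at one end gives L/(3EI) there and L/(6EI) at the far end, so f₁₁ = f₂₂ = 4.167/EI and f₁₂ = f₂₁ = 2.083/EI.
Compatibility — zero rotation at each built-in end:
  4.167 M_D + 2.083 M_E = 2159
  2.083 M_D + 4.167 M_E = 1976
Solving the pair gives M_D = 374.6 kN·m and M_E = 287 kN·m (hogging).

M_D = 374.6 kN·m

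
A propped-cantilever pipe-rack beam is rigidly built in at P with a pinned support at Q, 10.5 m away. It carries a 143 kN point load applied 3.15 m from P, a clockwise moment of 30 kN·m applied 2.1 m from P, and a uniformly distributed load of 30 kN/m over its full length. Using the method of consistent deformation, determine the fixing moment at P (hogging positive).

Remove the prop at Q; the released (primary) structure is a cantilever built in at P.
Deflection at Q on the released cantilever, summing each load's contribution:
  point load 143 at a = 3.15: Pa²(3L − a)/(6EI) = 6704/EI
  clockwise couple 30 at a = 2.1: M₀a(2L − a)/(2EI) = 595.4/EI
  UDL 30: wL⁴/(8EI) = 45581/EI
  δ_0 = 52881/EI
Flexibility coefficient — unit upward force at Q: δ_{QQ} = L³/(3EI) = 385.9/EI.
The prop prevents deflection at Q: R_Q = δ_0/δ_{QQ} = 52881/385.9 = 137 kN.
Moment equilibrium about P: M_P = Σ(load moments about P) − R_Q·L = 2134 − 137×10.5 = 695.3 kN·m.

M_P = 695.3 kN·m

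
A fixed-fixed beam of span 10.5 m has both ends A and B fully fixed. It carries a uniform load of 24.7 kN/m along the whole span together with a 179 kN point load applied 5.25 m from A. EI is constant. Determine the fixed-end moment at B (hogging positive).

Release both end moments; the primary structure is a simply-supported span AB with redundants M_A and M_B.
On the primary (simply-supported) span, the end slopes from the loading are:
  at A: UDL 24.7: wL³/(24EI) = 1191/EI
  at B: UDL 24.7: wL³/(24EI) = 1191/EI
  at A: point load 179 at a = 5.25: Pab(L + b)/(6LEI) = 1233/EI
  at B: point load 179 at a = 5.25: Pab(L + a)/(6LEI) = 1233/EI
  θ_A0 = 2425/EI,  θ_B0 = 2425/EI
Flexibility coefficients: a unit moment at one end gives L/(3EI) there and L/(6EI) at the far end, so f₁₁ = f₂₂ = 3.5/EI and f₁₂ = f₂₁ = 1.75/EI.
Compatibility — zero rotation at each built-in end:
  3.5 M_A + 1.75 M_B = 2425
  1.75 M_A + 3.5 M_B = 2425
Solving the pair gives M_A = 461.9 kN·m and M_B = 461.9 kN·m (hogging).

M_B = 461.9 kN·m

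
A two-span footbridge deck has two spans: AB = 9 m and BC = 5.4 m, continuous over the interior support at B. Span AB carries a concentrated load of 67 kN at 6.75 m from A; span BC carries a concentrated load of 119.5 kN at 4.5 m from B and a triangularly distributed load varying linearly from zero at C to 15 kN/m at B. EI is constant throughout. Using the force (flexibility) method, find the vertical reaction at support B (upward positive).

Release continuity at B by inserting a hinge; the redundant is the internal moment M_B. The primary structure is two simply-supported spans AB and BC.
End slopes at the hinge B, treating each span as simply supported:
  span AB: point load 67 at a = 6.75: Pab(L + a)/(6LEI) = 296.8/EI
  span BC: point load 119.5 at a = 4.5: Pab(L + b)/(6LEI) = 94.11/EI
  span BC: triangular load, peak 15: w₀L³/(45EI) = 52.49/EI
  relative rotation θ_0 = (296.8 + 146.6)/EI = 443.4/EI
A unit hogging moment at B produces rotation L₁/(3EI) + L₂/(3EI) = 4.8/EI.
Compatibility: M_B·(L₁+L₂)/(3EI) = θ_0, giving M_B = 92.37 kN·m (hogging).
Span AB, ΣM about A with M_B applied at B: R_B^{AB}·9 = 452.2 + 92.37, so R_B^{AB} = 60.51 kN and R_A = 67 − 60.51 = 6.486 kN.
Span BC, ΣM about C: R_B^{BC}·5.4 = 253.3 + 92.37, so R_B^{BC} = 64.02 kN and R_C = 160 − 64.02 = 95.98 kN.
R_B = 60.51 + 64.02 = 124.5 kN.

R_B = 124.5 kN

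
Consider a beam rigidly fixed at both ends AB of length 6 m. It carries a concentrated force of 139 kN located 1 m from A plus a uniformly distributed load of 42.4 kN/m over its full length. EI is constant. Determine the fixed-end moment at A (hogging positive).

M_A = 223.7 kN·m

Take the two fixed-end moments M_A, M_B as redundants; the released structure is the simple span AB.
End rotations of the released simple span under the applied load (×1/EI):
  at A: point load 139 at a = 1: Pab(L + b)/(6LEI) = 212.4/EI
  at B: point load 139 at a = 1: Pab(L + a)/(6LEI) = 135.1/EI
  at A: UDL 42.4: wL³/(24EI) = 381.6/EI
  at B: UDL 42.4: wL³/(24EI) = 381.6/EI
  θ_A0 = 594/EI,  θ_B0 = 516.7/EI
Flexibility coefficients: a unit moment at one end gives L/(3EI) there and L/(6EI) at the far end, so f₁₁ = f₂₂ = 2/EI and f₁₂ = f₂₁ = 1/EI.
Compatibility — zero rotation at each built-in end:
  2 M_A + 1 M_B = 594
  1 M_A + 2 M_B = 516.7
Solving the pair gives M_A = 223.7 kN·m and M_B = 146.5 kN·m (hogging).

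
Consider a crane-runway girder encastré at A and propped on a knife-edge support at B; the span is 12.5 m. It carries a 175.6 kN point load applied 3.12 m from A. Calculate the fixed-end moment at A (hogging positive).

Remove the prop at B; the released (primary) structure is a cantilever built in at A.
Primary-structure tip deflection at B by superposition:
  point load 175.6 at a = 3.12: Pa²(3L − a)/(6EI) = 9795/EI
Tip deflection under a unit load at B: L³/(3EI) = 651/EI.
Compatibility at B: δ_0 − R_B·δ_{BB} = 0, so R_B = 9795/651 = 15.04 kN.
Moment equilibrium about A: M_A = Σ(load moments about A) − R_B·L = 547.9 − 15.04×12.5 = 359.8 kN·m.

M_A = 359.8 kN·m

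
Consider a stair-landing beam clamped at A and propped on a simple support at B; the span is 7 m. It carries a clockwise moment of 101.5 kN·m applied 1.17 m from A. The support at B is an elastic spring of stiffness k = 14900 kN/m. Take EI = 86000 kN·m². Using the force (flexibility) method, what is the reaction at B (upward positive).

Remove the prop at B; the released (primary) structure is a cantilever built in at A.
Primary-structure tip deflection at B by superposition:
  clockwise couple 101.5 at a = 1.17: M₀a(2L − a)/(2EI) = 761.8/EI
Flexibility coefficient — unit upward force at B: δ_{BB} = L³/(3EI) = 114.3/EI.
With EI = 86000 kN·m²: δ_0 = 0.008858 m and δ_{BB} = 0.001329 m/kN.
Compatibility — the spring shortens by R_B/k under the reaction it provides: δ_0 − R_B·δ_{BB} = R_B/k. With 1/k = 0.000067 m/kN, R_B = δ_0 / (δ_{BB} + 1/k) = 0.008858 / (0.001329 + 0.000067) = 6.343 kN.

R_B = 6.343 kN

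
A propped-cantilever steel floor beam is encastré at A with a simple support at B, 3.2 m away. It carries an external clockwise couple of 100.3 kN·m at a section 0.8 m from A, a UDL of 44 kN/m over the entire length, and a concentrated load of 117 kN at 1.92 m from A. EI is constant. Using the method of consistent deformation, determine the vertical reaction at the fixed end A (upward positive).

R_A = 133.9 kN

Choose R_B as the redundant. The primary structure is the cantilever fixed at A.
Deflection at B on the released cantilever, summing each load's contribution:
  clockwise couple 100.3 at a = 0.8: M₀a(2L − a)/(2EI) = 224.7/EI
  UDL 44: wL⁴/(8EI) = 576.7/EI
  point load 117 at a = 1.92: Pa²(3L − a)/(6EI) = 552.1/EI
  δ_0 = 1353/EI
Flexibility coefficient — unit upward force at B: δ_{BB} = L³/(3EI) = 10.92/EI.
Compatibility at B: δ_0 − R_B·δ_{BB} = 0, so R_B = 1353/10.92 = 123.9 kN.
Vertical equilibrium: R_A = ΣP − R_B = 257.8 − 123.9 = 133.9 kN.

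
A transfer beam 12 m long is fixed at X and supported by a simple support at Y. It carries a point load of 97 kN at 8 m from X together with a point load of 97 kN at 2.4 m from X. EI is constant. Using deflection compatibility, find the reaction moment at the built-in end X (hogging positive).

Remove the prop at Y; the released (primary) structure is a cantilever built in at X.
Deflection at Y on the released cantilever, summing each load's contribution:
  point load 97 at a = 8: Pa²(3L − a)/(6EI) = 28971/EI
  point load 97 at a = 2.4: Pa²(3L − a)/(6EI) = 3129/EI
  δ_0 = 32099/EI
Tip deflection under a unit load at Y: L³/(3EI) = 576/EI.
Compatibility at Y: δ_0 − R_Y·δ_{YY} = 0, so R_Y = 32099/576 = 55.73 kN.
Moment equilibrium about X: M_X = Σ(load moments about X) − R_Y·L = 1009 − 55.73×12 = 340.1 kN·m.

M_X = 340.1 kN·m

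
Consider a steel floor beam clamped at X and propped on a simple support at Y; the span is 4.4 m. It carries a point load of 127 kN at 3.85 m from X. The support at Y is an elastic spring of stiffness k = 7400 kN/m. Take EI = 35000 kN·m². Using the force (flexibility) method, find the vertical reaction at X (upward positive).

R_X = 38.44 kN

Remove the prop at Y; the released (primary) structure is a cantilever built in at X.
Downward deflection at the released point Y due to the loads:
  point load 127 at a = 3.85: Pa²(3L − a)/(6EI) = 2933/EI
Flexibility coefficient — unit upward force at Y: δ_{YY} = L³/(3EI) = 28.39/EI.
With EI = 35000 kN·m²: δ_0 = 0.083814 m and δ_{YY} = 0.000811 m/kN.
Compatibility — the spring shortens by R_Y/k under the reaction it provides: δ_0 − R_Y·δ_{YY} = R_Y/k. With 1/k = 0.000135 m/kN, R_Y = δ_0 / (δ_{YY} + 1/k) = 0.083814 / (0.000811 + 0.000135) = 88.56 kN.
Vertical equilibrium: R_X = ΣP − R_Y = 127 − 88.56 = 38.44 kN.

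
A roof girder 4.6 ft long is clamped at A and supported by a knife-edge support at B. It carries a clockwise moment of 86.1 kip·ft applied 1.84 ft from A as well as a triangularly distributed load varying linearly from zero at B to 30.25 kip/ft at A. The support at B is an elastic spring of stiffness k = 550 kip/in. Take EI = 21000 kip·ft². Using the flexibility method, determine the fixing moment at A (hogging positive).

M_A = 59.22 kip·ft

Take the reaction at B as the redundant and release it; the primary structure is a cantilever fixed at A.
Deflection at B on the released cantilever, summing each load's contribution:
  clockwise couple 86.1 at a = 1.84: M₀a(2L − a)/(2EI) = 583/EI
  triangular load, peak 30.25 at the fixed end: w₀L⁴/(30EI) = 451.5/EI
  δ_0 = 1034/EI
Tip deflection under a unit load at B: L³/(3EI) = 32.45/EI.
With EI = 21000 kip·ft²: δ_0 = 0.049261 ft and δ_{BB} = 0.001545 ft/kip.
Compatibility — the spring shortens by R_B/k under the reaction it provides: δ_0 − R_B·δ_{BB} = R_B/k. With 1/k = 1/(550×12) ft/kip = 0.000152 ft/kip, R_B = δ_0 / (δ_{BB} + 1/k) = 0.049261 / (0.001545 + 0.000152) = 29.04 kip.
Moment equilibrium about A: M_A = Σ(load moments about A) − R_B·L = 192.8 − 29.04×4.6 = 59.22 kip·ft.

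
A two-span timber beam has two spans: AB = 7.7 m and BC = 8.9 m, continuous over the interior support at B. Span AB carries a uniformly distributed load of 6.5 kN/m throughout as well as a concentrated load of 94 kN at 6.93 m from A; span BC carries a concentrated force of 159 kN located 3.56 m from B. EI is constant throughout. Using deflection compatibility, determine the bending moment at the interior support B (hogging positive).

M_B = 196.7 kN·m

Take M_B as the redundant. Released structure: two simple spans AB and BC with a hinge at B.
Rotations at B on the released spans (each span's end-slope, ×1/EI):
  span AB: UDL 6.5: wL³/(24EI) = 123.6/EI
  span AB: point load 94 at a = 6.93: Pab(L + a)/(6LEI) = 158.8/EI
  span BC: point load 159 at a = 3.56: Pab(L + b)/(6LEI) = 806/EI
  relative rotation θ_0 = (282.5 + 806)/EI = 1089/EI
A unit hogging moment at B produces rotation L₁/(3EI) + L₂/(3EI) = 5.533/EI.
Slope continuity at B: θ_0 = M_B·5.533/EI, so M_B = 1089/5.533 = 196.7 kN·m (hogging).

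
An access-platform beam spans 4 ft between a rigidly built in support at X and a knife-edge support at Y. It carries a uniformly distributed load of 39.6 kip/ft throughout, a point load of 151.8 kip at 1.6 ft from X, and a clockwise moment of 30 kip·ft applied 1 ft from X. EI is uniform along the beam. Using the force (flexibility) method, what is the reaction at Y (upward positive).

R_Y = 95.9 kip

Take the reaction at Y as the redundant and release it; the primary structure is a cantilever fixed at X.
Deflection at Y on the released cantilever, summing each load's contribution:
  UDL 39.6: wL⁴/(8EI) = 1267/EI
  point load 151.8 at a = 1.6: Pa²(3L − a)/(6EI) = 673.6/EI
  clockwise couple 30 at a = 1: M₀a(2L − a)/(2EI) = 105/EI
  δ_0 = 2046/EI
Flexibility coefficient — unit upward force at Y: δ_{YY} = L³/(3EI) = 21.33/EI.
The prop prevents deflection at Y: R_Y = δ_0/δ_{YY} = 2046/21.33 = 95.9 kip.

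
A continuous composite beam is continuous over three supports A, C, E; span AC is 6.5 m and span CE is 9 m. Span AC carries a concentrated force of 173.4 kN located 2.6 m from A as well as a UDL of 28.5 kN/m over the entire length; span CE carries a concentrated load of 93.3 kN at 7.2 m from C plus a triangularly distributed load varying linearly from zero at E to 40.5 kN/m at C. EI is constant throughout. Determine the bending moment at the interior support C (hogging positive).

Release continuity at C by inserting a hinge; the redundant is the internal moment M_C. The primary structure is two simply-supported spans AC and CE.
End slopes at the hinge C, treating each span as simply supported:
  span AC: point load 173.4 at a = 2.6: Pab(L + a)/(6LEI) = 410.3/EI
  span AC: UDL 28.5: wL³/(24EI) = 326.1/EI
  span CE: point load 93.3 at a = 7.2: Pab(L + b)/(6LEI) = 241.8/EI
  span CE: triangular load, peak 40.5: w₀L³/(45EI) = 656.1/EI
  relative rotation θ_0 = (736.4 + 897.9)/EI = 1634/EI
A unit hogging moment at C produces rotation L₁/(3EI) + L₂/(3EI) = 5.167/EI.
Slope continuity at C: θ_0 = M_C·5.167/EI, so M_C = 1634/5.167 = 316.3 kN·m (hogging).

M_C = 316.3 kN·m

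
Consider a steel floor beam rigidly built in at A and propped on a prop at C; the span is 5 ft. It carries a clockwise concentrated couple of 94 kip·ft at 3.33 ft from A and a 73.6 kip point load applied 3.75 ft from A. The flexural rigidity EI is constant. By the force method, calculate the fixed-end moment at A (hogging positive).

M_A = 11.85 kip·ft

Take the reaction at C as the redundant and release it; the primary structure is a cantilever fixed at A.
Free-end deflection of the primary structure under the applied loading (downward +):
  clockwise couple 94 at a = 3.33: M₀a(2L − a)/(2EI) = 1044/EI
  point load 73.6 at a = 3.75: Pa²(3L − a)/(6EI) = 1941/EI
  δ_0 = 2985/EI
Tip deflection under a unit load at C: L³/(3EI) = 41.67/EI.
The prop prevents deflection at C: R_C = δ_0/δ_{CC} = 2985/41.67 = 71.63 kip.
Moment equilibrium about A: M_A = Σ(load moments about A) − R_C·L = 370 − 71.63×5 = 11.85 kip·ft.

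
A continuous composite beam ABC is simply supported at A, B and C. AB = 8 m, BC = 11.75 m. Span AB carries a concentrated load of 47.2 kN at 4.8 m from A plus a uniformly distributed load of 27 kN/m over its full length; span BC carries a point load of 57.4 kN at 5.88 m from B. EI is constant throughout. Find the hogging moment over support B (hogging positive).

M_B = 192.1 kN·m

Insert a hinge at B; M_B is the redundant, and each span becomes simply supported.
Discontinuity in slope at B on the released structure — sum the simple-span end rotations:
  span AB: point load 47.2 at a = 4.8: Pab(L + a)/(6LEI) = 193.3/EI
  span AB: UDL 27: wL³/(24EI) = 576/EI
  span BC: point load 57.4 at a = 5.88: Pab(L + b)/(6LEI) = 495.2/EI
  relative rotation θ_0 = (769.3 + 495.2)/EI = 1264/EI
A unit hogging moment at B produces rotation L₁/(3EI) + L₂/(3EI) = 6.583/EI.
Compatibility: M_B·(L₁+L₂)/(3EI) = θ_0, giving M_B = 192.1 kN·m (hogging).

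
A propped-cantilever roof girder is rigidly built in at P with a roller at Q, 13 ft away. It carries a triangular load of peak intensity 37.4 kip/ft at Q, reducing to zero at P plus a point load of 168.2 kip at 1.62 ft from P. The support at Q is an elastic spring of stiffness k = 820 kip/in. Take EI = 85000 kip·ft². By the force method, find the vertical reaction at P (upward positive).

R_P = 275.4 kip

Release the roller at Q. Primary structure: cantilever fixed at P.
Free-end deflection of the primary structure under the applied loading (downward +):
  triangular load, peak 37.4 at the free end: 11w₀L⁴/(120EI) = 97917/EI
  point load 168.2 at a = 1.62: Pa²(3L − a)/(6EI) = 2750/EI
  δ_0 = 100667/EI
Flexibility coefficient — unit upward force at Q: δ_{QQ} = L³/(3EI) = 732.3/EI.
With EI = 85000 kip·ft²: δ_0 = 1.1843 ft and δ_{QQ} = 0.008616 ft/kip.
Compatibility — the spring shortens by R_Q/k under the reaction it provides: δ_0 − R_Q·δ_{QQ} = R_Q/k. With 1/k = 1/(820×12) ft/kip = 0.000102 ft/kip, R_Q = δ_0 / (δ_{QQ} + 1/k) = 1.1843 / (0.008616 + 0.000102) = 135.9 kip.
Vertical equilibrium: R_P = ΣP − R_Q = 411.3 − 135.9 = 275.4 kip.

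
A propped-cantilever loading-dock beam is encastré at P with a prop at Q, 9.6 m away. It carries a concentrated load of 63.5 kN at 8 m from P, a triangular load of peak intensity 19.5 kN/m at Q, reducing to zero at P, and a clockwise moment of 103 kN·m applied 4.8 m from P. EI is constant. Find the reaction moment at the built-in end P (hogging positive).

M_P = 141.3 kN·m

Choose R_Q as the redundant. The primary structure is the cantilever fixed at P.
Primary-structure tip deflection at Q by superposition:
  point load 63.5 at a = 8: Pa²(3L − a)/(6EI) = 14089/EI
  triangular load, peak 19.5 at the free end: 11w₀L⁴/(120EI) = 15182/EI
  clockwise couple 103 at a = 4.8: M₀a(2L − a)/(2EI) = 3560/EI
  δ_0 = 32830/EI
Tip deflection under a unit load at Q: L³/(3EI) = 294.9/EI.
Compatibility at Q: δ_0 − R_Q·δ_{QQ} = 0, so R_Q = 32830/294.9 = 111.3 kN.
Moment equilibrium about P: M_P = Σ(load moments about P) − R_Q·L = 1210 − 111.3×9.6 = 141.3 kN·m.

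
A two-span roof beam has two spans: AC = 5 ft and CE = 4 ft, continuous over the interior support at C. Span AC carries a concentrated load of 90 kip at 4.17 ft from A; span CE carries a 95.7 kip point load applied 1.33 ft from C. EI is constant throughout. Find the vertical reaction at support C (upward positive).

Release continuity at C by inserting a hinge; the redundant is the internal moment M_C. The primary structure is two simply-supported spans AC and CE.
End slopes at the hinge C, treating each span as simply supported:
  span AC: point load 90 at a = 4.17: Pab(L + a)/(6LEI) = 95.21/EI
  span CE: point load 95.7 at a = 1.33: Pab(L + b)/(6LEI) = 94.45/EI
  relative rotation θ_0 = (95.21 + 94.45)/EI = 189.7/EI
A unit hogging moment at C produces rotation L₁/(3EI) + L₂/(3EI) = 3/EI.
Slope continuity at C: θ_0 = M_C·3/EI, so M_C = 189.7/3 = 63.22 kip·ft (hogging).
Span AC, ΣM about A with M_C applied at C: R_C^{AC}·5 = 375.3 + 63.22, so R_C^{AC} = 87.7 kip and R_A = 90 − 87.7 = 2.296 kip.
Span CE, ΣM about E: R_C^{CE}·4 = 255.5 + 63.22, so R_C^{CE} = 79.68 kip and R_E = 95.7 − 79.68 = 16.02 kip.
R_C = 87.7 + 79.68 = 167.4 kip.

R_C = 167.4 kip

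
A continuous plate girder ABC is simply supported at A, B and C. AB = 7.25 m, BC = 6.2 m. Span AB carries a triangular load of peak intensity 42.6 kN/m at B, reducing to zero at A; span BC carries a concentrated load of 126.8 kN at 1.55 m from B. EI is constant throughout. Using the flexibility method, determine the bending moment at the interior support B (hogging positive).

Take M_B as the redundant. Released structure: two simple spans AB and BC with a hinge at B.
End slopes at the hinge B, treating each span as simply supported:
  span AB: triangular load, peak 42.6: w₀L³/(45EI) = 360.8/EI
  span BC: point load 126.8 at a = 1.55: Pab(L + b)/(6LEI) = 266.6/EI
  relative rotation θ_0 = (360.8 + 266.6)/EI = 627.3/EI
A unit hogging moment at B produces rotation L₁/(3EI) + L₂/(3EI) = 4.483/EI.
Compatibility: M_B·(L₁+L₂)/(3EI) = θ_0, giving M_B = 139.9 kN·m (hogging).

M_B = 139.9 kN·m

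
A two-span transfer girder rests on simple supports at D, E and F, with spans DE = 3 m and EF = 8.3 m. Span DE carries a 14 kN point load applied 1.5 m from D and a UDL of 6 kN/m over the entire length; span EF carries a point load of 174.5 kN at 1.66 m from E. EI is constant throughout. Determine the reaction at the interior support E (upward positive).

R_E = 226.9 kN

Insert a hinge at E; M_E is the redundant, and each span becomes simply supported.
End slopes at the hinge E, treating each span as simply supported:
  span DE: point load 14 at a = 1.5: Pab(L + a)/(6LEI) = 7.875/EI
  span DE: UDL 6: wL³/(24EI) = 6.75/EI
  span EF: point load 174.5 at a = 1.66: Pab(L + b)/(6LEI) = 577/EI
  relative rotation θ_0 = (14.62 + 577)/EI = 591.6/EI
A unit hogging moment at E produces rotation L₁/(3EI) + L₂/(3EI) = 3.767/EI.
Slope continuity at E: θ_0 = M_E·3.767/EI, so M_E = 591.6/3.767 = 157.1 kN·m (hogging).
Span DE, ΣM about D with M_E applied at E: R_E^{DE}·3 = 48 + 157.1, so R_E^{DE} = 68.36 kN and R_D = 32 − 68.36 = -36.36 kN.
Span EF, ΣM about F: R_E^{EF}·8.3 = 1159 + 157.1, so R_E^{EF} = 158.5 kN and R_F = 174.5 − 158.5 = 15.98 kN.
R_E = 68.36 + 158.5 = 226.9 kN.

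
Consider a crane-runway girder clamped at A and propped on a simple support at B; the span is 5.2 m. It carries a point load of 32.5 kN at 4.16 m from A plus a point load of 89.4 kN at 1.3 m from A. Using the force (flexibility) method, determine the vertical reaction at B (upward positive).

R_B = 30.56 kN

Release the roller at B. Primary structure: cantilever fixed at A.
Downward deflection at the released point B due to the loads:
  point load 32.5 at a = 4.16: Pa²(3L − a)/(6EI) = 1072/EI
  point load 89.4 at a = 1.3: Pa²(3L − a)/(6EI) = 360.1/EI
  δ_0 = 1432/EI
Tip deflection under a unit load at B: L³/(3EI) = 46.87/EI.
The prop prevents deflection at B: R_B = δ_0/δ_{BB} = 1432/46.87 = 30.56 kN.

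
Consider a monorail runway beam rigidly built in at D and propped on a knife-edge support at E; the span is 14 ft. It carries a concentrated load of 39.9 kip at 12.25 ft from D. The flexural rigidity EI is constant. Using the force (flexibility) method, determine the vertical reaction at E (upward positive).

R_E = 32.46 kip

Release the roller at E. Primary structure: cantilever fixed at D.
Free-end deflection of the primary structure under the applied loading (downward +):
  point load 39.9 at a = 12.25: Pa²(3L − a)/(6EI) = 29688/EI
Flexibility coefficient — unit upward force at E: δ_{EE} = L³/(3EI) = 914.7/EI.
Compatibility at E: δ_0 − R_E·δ_{EE} = 0, so R_E = 29688/914.7 = 32.46 kip.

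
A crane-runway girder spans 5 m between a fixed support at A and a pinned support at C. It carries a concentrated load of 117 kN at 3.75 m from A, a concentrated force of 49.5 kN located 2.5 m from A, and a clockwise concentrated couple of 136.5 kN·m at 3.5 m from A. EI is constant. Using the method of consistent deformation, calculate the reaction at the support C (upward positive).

Remove the prop at C; the released (primary) structure is a cantilever built in at A.
Deflection at C on the released cantilever, summing each load's contribution:
  point load 117 at a = 3.75: Pa²(3L − a)/(6EI) = 3085/EI
  point load 49.5 at a = 2.5: Pa²(3L − a)/(6EI) = 644.5/EI
  clockwise couple 136.5 at a = 3.5: M₀a(2L − a)/(2EI) = 1553/EI
  δ_0 = 5282/EI
Tip deflection under a unit load at C: L³/(3EI) = 41.67/EI.
The prop prevents deflection at C: R_C = δ_0/δ_{CC} = 5282/41.67 = 126.8 kN.

R_C = 126.8 kN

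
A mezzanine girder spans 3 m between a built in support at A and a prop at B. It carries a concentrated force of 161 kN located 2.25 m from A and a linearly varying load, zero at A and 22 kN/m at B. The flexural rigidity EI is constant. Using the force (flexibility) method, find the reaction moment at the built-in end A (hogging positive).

M_A = 68.15 kN·m

Release the roller at B. Primary structure: cantilever fixed at A.
Deflection at B on the released cantilever, summing each load's contribution:
  point load 161 at a = 2.25: Pa²(3L − a)/(6EI) = 916.9/EI
  triangular load, peak 22 at the free end: 11w₀L⁴/(120EI) = 163.3/EI
  δ_0 = 1080/EI
Tip deflection under a unit load at B: L³/(3EI) = 9/EI.
The prop prevents deflection at B: R_B = δ_0/δ_{BB} = 1080/9 = 120 kN.
Moment equilibrium about A: M_A = Σ(load moments about A) − R_B·L = 428.2 − 120×3 = 68.15 kN·m.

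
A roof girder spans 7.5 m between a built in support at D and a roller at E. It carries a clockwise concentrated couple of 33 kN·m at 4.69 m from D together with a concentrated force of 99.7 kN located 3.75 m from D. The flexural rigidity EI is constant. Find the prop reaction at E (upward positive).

R_E = 36.83 kN

Choose R_E as the redundant. The primary structure is the cantilever fixed at D.
Downward deflection at the released point E due to the loads:
  clockwise couple 33 at a = 4.69: M₀a(2L − a)/(2EI) = 797.8/EI
  point load 99.7 at a = 3.75: Pa²(3L − a)/(6EI) = 4381/EI
  δ_0 = 5179/EI
Tip deflection under a unit load at E: L³/(3EI) = 140.6/EI.
The prop prevents deflection at E: R_E = δ_0/δ_{EE} = 5179/140.6 = 36.83 kN.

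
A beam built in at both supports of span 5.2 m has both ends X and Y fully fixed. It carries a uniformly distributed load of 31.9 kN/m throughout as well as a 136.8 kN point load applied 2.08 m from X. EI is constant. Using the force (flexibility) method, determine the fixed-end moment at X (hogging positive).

M_X = 174.3 kN·m

Take the two fixed-end moments M_X, M_Y as redundants; the released structure is the simple span XY.
End rotations of the released simple span under the applied load (×1/EI):
  at X: UDL 31.9: wL³/(24EI) = 186.9/EI
  at Y: UDL 31.9: wL³/(24EI) = 186.9/EI
  at X: point load 136.8 at a = 2.08: Pab(L + b)/(6LEI) = 236.7/EI
  at Y: point load 136.8 at a = 2.08: Pab(L + a)/(6LEI) = 207.1/EI
  θ_X0 = 423.6/EI,  θ_Y0 = 394/EI
Flexibility coefficients: a unit moment at one end gives L/(3EI) there and L/(6EI) at the far end, so f₁₁ = f₂₂ = 1.733/EI and f₁₂ = f₂₁ = 0.8667/EI.
Compatibility — zero rotation at each built-in end:
  1.733 M_X + 0.8667 M_Y = 423.6
  0.8667 M_X + 1.733 M_Y = 394
Solving the pair gives M_X = 174.3 kN·m and M_Y = 140.2 kN·m (hogging).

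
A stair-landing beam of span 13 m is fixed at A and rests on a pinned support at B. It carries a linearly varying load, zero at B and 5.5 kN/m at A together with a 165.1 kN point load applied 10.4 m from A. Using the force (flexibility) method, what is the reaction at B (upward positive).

Take the reaction at B as the redundant and release it; the primary structure is a cantilever fixed at A.
Deflection at B on the released cantilever, summing each load's contribution:
  triangular load, peak 5.5 at the fixed end: w₀L⁴/(30EI) = 5236/EI
  point load 165.1 at a = 10.4: Pa²(3L − a)/(6EI) = 85119/EI
  δ_0 = 90356/EI
Tip deflection under a unit load at B: L³/(3EI) = 732.3/EI.
The prop prevents deflection at B: R_B = δ_0/δ_{BB} = 90356/732.3 = 123.4 kN.

R_B = 123.4 kN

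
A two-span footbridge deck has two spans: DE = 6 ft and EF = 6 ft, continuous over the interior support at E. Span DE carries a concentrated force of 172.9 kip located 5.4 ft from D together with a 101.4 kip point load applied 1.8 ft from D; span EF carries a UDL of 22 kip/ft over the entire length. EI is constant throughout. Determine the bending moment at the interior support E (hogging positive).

M_E = 135.4 kip·ft

Insert a hinge at E; M_E is the redundant, and each span becomes simply supported.
Rotations at E on the released spans (each span's end-slope, ×1/EI):
  span DE: point load 172.9 at a = 5.4: Pab(L + a)/(6LEI) = 177.4/EI
  span DE: point load 101.4 at a = 1.8: Pab(L + a)/(6LEI) = 166.1/EI
  span EF: UDL 22: wL³/(24EI) = 198/EI
  relative rotation θ_0 = (343.5 + 198)/EI = 541.5/EI
A unit hogging moment at E produces rotation L₁/(3EI) + L₂/(3EI) = 4/EI.
Slope continuity at E: θ_0 = M_E·4/EI, so M_E = 541.5/4 = 135.4 kip·ft (hogging).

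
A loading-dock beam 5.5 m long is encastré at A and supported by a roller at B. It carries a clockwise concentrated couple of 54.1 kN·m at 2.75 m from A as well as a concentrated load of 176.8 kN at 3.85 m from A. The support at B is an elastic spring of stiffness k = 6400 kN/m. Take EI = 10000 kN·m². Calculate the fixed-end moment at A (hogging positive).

M_A = 142.7 kN·m

Take the reaction at B as the redundant and release it; the primary structure is a cantilever fixed at A.
Deflection at B on the released cantilever, summing each load's contribution:
  clockwise couple 54.1 at a = 2.75: M₀a(2L − a)/(2EI) = 613.7/EI
  point load 176.8 at a = 3.85: Pa²(3L − a)/(6EI) = 5525/EI
  δ_0 = 6139/EI
Tip deflection under a unit load at B: L³/(3EI) = 55.46/EI.
With EI = 10000 kN·m²: δ_0 = 0.61388 m and δ_{BB} = 0.005546 m/kN.
Compatibility — the spring shortens by R_B/k under the reaction it provides: δ_0 − R_B·δ_{BB} = R_B/k. With 1/k = 0.000156 m/kN, R_B = δ_0 / (δ_{BB} + 1/k) = 0.61388 / (0.005546 + 0.000156) = 107.7 kN.
Moment equilibrium about A: M_A = Σ(load moments about A) − R_B·L = 734.8 − 107.7×5.5 = 142.7 kN·m.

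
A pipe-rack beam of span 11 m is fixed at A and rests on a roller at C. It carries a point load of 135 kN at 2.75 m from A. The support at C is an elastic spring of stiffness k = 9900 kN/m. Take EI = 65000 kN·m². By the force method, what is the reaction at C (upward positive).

Choose R_C as the redundant. The primary structure is the cantilever fixed at A.
Deflection at C on the released cantilever, summing each load's contribution:
  point load 135 at a = 2.75: Pa²(3L − a)/(6EI) = 5147/EI
Tip deflection under a unit load at C: L³/(3EI) = 443.7/EI.
With EI = 65000 kN·m²: δ_0 = 0.079188 m and δ_{CC} = 0.006826 m/kN.
Compatibility — the spring shortens by R_C/k under the reaction it provides: δ_0 − R_C·δ_{CC} = R_C/k. With 1/k = 0.000101 m/kN, R_C = δ_0 / (δ_{CC} + 1/k) = 0.079188 / (0.006826 + 0.000101) = 11.43 kN.

R_C = 11.43 kN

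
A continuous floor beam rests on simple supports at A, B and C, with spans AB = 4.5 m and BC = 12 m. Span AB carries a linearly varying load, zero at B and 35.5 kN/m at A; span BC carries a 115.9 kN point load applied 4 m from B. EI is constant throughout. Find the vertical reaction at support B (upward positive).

Release continuity at B by inserting a hinge; the redundant is the internal moment M_B. The primary structure is two simply-supported spans AB and BC.
Discontinuity in slope at B on the released structure — sum the simple-span end rotations:
  span AB: triangular load, peak 35.5: 7w₀L³/(360EI) = 62.9/EI
  span BC: point load 115.9 at a = 4: Pab(L + b)/(6LEI) = 1030/EI
  relative rotation θ_0 = (62.9 + 1030)/EI = 1093/EI
A unit hogging moment at B produces rotation L₁/(3EI) + L₂/(3EI) = 5.5/EI.
Slope continuity at B: θ_0 = M_B·5.5/EI, so M_B = 1093/5.5 = 198.7 kN·m (hogging).
Span AB, ΣM about A with M_B applied at B: R_B^{AB}·4.5 = 119.8 + 198.7, so R_B^{AB} = 70.79 kN and R_A = 79.88 − 70.79 = 9.083 kN.
Span BC, ΣM about C: R_B^{BC}·12 = 927.2 + 198.7, so R_B^{BC} = 93.83 kN and R_C = 115.9 − 93.83 = 22.07 kN.
R_B = 70.79 + 93.83 = 164.6 kN.

R_B = 164.6 kN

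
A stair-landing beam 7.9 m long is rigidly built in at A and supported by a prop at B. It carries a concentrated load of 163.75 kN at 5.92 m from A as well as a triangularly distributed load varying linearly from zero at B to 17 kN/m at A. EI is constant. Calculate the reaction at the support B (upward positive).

Remove the prop at B; the released (primary) structure is a cantilever built in at A.
Downward deflection at the released point B due to the loads:
  point load 163.75 at a = 5.92: Pa²(3L − a)/(6EI) = 17006/EI
  triangular load, peak 17 at the fixed end: w₀L⁴/(30EI) = 2207/EI
  δ_0 = 19213/EI
Flexibility coefficient — unit upward force at B: δ_{BB} = L³/(3EI) = 164.3/EI.
Compatibility at B: δ_0 − R_B·δ_{BB} = 0, so R_B = 19213/164.3 = 116.9 kN.

R_B = 116.9 kN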